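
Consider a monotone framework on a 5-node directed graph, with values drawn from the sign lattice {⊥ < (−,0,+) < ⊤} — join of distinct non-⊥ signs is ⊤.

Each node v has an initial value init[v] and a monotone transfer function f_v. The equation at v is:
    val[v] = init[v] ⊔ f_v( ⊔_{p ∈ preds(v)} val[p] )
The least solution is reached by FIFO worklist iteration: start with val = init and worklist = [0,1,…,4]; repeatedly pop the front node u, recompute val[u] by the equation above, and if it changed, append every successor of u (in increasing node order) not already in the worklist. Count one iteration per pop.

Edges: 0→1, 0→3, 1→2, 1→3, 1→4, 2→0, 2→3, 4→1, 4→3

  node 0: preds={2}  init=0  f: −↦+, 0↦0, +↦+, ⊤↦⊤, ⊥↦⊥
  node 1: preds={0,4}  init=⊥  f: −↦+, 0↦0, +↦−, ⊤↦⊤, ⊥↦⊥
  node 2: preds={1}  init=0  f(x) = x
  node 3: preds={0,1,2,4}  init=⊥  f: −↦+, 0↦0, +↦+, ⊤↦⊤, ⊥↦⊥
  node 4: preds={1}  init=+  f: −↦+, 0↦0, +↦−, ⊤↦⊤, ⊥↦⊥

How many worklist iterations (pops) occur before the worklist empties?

Worklist (8 pops):
  #1 pop 0: in=0 → 0 (no change)
  #2 pop 1: in=⊤ → ⊤ (was ⊥); enqueue []
  #3 pop 2: in=⊤ → ⊤ (was 0); enqueue [0]
  #4 pop 3: in=⊤ → ⊤ (was ⊥); enqueue []
  #5 pop 4: in=⊤ → ⊤ (was +); enqueue [1,3]
  #6 pop 0: in=⊤ → ⊤ (was 0); enqueue []
  #7 pop 1: in=⊤ → ⊤ (no change)
  #8 pop 3: in=⊤ → ⊤ (no change)

Fixpoint:
  val[0] = ⊤
  val[1] = ⊤
  val[2] = ⊤
  val[3] = ⊤
  val[4] = ⊤

8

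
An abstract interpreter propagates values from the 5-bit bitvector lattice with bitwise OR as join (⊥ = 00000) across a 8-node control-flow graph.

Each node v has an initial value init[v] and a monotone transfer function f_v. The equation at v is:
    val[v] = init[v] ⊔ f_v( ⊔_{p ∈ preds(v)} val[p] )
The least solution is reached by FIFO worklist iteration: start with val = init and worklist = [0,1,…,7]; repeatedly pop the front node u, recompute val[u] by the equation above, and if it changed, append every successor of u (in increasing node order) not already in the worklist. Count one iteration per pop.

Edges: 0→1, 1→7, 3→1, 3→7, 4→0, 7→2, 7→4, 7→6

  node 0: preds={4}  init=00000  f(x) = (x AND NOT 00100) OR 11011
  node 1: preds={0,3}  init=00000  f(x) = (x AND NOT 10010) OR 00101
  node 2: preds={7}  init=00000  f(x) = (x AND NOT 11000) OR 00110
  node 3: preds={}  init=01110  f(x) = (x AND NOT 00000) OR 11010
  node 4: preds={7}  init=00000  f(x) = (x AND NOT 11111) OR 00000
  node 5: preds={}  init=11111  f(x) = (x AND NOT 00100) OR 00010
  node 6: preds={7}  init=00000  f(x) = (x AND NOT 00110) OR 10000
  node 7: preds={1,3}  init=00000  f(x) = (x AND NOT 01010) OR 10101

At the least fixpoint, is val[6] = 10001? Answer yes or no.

yes

Trace (12 dequeues):
  [1] u=0 | in 00000 | out 11011 | prev 00000 | push {}
  [2] u=1 | in 11111 | out 01101 | prev 00000 | push {}
  [3] u=2 | in 00000 | out 00110 | prev 00000 | push {}
  [4] u=3 | in 00000 | out 11110 | prev 01110 | push {1}
  [5] u=4 | in 00000 | out 00000 | ==
  [6] u=5 | in 00000 | out 11111 | ==
  [7] u=6 | in 00000 | out 10000 | prev 00000 | push {}
  [8] u=7 | in 11111 | out 10101 | prev 00000 | push {2,4,6}
  [9] u=1 | in 11111 | out 01101 | ==
  [10] u=2 | in 10101 | out 00111 | prev 00110 | push {}
  [11] u=4 | in 10101 | out 00000 | ==
  [12] u=6 | in 10101 | out 10001 | prev 10000 | push {}

Converged values:
  [0] 11011
  [1] 01101
  [2] 00111
  [3] 11110
  [4] 00000
  [5] 11111
  [6] 10001
  [7] 10101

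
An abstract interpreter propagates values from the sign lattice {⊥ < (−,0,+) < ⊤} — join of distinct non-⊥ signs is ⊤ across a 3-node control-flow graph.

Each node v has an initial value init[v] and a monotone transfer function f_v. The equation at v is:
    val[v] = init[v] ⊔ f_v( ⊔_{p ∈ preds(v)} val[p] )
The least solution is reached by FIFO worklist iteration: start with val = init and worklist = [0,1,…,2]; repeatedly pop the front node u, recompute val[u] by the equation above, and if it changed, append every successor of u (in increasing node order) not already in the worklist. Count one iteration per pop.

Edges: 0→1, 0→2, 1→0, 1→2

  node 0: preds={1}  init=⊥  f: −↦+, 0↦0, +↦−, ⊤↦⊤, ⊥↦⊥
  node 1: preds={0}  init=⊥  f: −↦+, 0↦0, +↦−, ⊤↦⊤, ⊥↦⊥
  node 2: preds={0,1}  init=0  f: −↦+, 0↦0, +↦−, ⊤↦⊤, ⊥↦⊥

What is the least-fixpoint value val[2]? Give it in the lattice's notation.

Iteration log — 3 steps:
  step 1. node 0  ⊔preds=⊥  new=⊥  stable
  step 2. node 1  ⊔preds=⊥  new=⊥  stable
  step 3. node 2  ⊔preds=⊥  new=0  stable

Least fixpoint reached:
  node 0: ⊥
  node 1: ⊥
  node 2: 0

0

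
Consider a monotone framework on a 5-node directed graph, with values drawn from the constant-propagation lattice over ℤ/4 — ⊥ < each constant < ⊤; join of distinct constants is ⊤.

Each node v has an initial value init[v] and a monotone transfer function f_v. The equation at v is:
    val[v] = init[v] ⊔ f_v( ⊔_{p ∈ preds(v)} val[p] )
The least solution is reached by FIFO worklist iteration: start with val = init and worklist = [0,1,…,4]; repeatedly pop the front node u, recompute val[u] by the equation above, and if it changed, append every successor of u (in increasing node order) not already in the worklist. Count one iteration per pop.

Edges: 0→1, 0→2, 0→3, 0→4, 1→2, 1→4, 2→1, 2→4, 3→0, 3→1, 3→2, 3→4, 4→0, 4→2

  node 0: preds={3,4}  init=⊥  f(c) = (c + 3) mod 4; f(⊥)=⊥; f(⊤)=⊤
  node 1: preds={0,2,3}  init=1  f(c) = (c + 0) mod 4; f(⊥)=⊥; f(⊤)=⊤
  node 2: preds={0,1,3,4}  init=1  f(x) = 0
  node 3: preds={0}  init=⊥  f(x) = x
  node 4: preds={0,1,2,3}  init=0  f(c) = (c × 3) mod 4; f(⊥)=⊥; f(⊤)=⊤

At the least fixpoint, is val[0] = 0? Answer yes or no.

Trace (14 dequeues):
  [1] u=0 | in 0 | out 3 | prev ⊥ | push {}
  [2] u=1 | in ⊤ | out ⊤ | prev 1 | push {}
  [3] u=2 | in ⊤ | out ⊤ | prev 1 | push {1}
  [4] u=3 | in 3 | out 3 | prev ⊥ | push {0,2}
  [5] u=4 | in ⊤ | out ⊤ | prev 0 | push {}
  [6] u=1 | in ⊤ | out ⊤ | ==
  [7] u=0 | in ⊤ | out ⊤ | prev 3 | push {1,3,4}
  [8] u=2 | in ⊤ | out ⊤ | ==
  [9] u=1 | in ⊤ | out ⊤ | ==
  [10] u=3 | in ⊤ | out ⊤ | prev 3 | push {0,1,2}
  [11] u=4 | in ⊤ | out ⊤ | ==
  [12] u=0 | in ⊤ | out ⊤ | ==
  [13] u=1 | in ⊤ | out ⊤ | ==
  [14] u=2 | in ⊤ | out ⊤ | ==

Converged values:
  [0] ⊤
  [1] ⊤
  [2] ⊤
  [3] ⊤
  [4] ⊤

no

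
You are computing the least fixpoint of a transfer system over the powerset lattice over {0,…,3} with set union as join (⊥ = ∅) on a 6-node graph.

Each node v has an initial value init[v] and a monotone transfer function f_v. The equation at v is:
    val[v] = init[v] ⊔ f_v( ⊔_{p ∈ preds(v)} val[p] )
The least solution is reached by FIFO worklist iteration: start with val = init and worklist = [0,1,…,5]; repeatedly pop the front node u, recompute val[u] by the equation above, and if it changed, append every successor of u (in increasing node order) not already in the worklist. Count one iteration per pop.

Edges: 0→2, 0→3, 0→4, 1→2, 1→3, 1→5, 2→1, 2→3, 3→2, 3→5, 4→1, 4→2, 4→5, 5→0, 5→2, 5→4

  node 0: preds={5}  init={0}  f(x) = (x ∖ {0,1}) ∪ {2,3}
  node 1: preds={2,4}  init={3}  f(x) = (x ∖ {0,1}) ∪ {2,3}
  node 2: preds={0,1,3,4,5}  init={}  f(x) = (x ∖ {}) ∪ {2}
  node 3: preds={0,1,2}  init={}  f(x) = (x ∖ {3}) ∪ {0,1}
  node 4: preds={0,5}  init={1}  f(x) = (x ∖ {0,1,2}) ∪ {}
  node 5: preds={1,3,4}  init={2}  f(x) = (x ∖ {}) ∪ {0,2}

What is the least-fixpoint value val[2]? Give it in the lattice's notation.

Trace (10 dequeues):
  [1] u=0 | in {2} | out {0,2,3} | prev {0} | push {}
  [2] u=1 | in {1} | out {2,3} | prev {3} | push {}
  [3] u=2 | in {0,1,2,3} | out {0,1,2,3} | prev {} | push {1}
  [4] u=3 | in {0,1,2,3} | out {0,1,2} | prev {} | push {2}
  [5] u=4 | in {0,2,3} | out {1,3} | prev {1} | push {}
  [6] u=5 | in {0,1,2,3} | out {0,1,2,3} | prev {2} | push {0,4}
  [7] u=1 | in {0,1,2,3} | out {2,3} | ==
  [8] u=2 | in {0,1,2,3} | out {0,1,2,3} | ==
  [9] u=0 | in {0,1,2,3} | out {0,2,3} | ==
  [10] u=4 | in {0,1,2,3} | out {1,3} | ==

Converged values:
  [0] {0,2,3}
  [1] {2,3}
  [2] {0,1,2,3}
  [3] {0,1,2}
  [4] {1,3}
  [5] {0,1,2,3}

{0,1,2,3}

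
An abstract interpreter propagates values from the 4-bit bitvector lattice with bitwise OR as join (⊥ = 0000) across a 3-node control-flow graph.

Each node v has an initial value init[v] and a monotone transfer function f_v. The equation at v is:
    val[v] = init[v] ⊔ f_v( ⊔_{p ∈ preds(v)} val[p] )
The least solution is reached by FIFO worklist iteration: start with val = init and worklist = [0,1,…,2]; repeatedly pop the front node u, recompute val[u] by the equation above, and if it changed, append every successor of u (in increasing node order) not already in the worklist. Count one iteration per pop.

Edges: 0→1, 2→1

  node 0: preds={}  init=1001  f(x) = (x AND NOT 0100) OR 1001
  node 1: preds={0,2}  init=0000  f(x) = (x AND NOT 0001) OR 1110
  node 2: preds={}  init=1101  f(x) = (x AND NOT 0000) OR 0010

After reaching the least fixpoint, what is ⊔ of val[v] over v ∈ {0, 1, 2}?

Iteration log — 4 steps:
  step 1. node 0  ⊔preds=0000  new=1001  stable
  step 2. node 1  ⊔preds=1101  new=1110  old=0000  +wl: 
  step 3. node 2  ⊔preds=0000  new=1111  old=1101  +wl: 1
  step 4. node 1  ⊔preds=1111  new=1110  stable

Least fixpoint reached:
  node 0: 1001
  node 1: 1110
  node 2: 1111

1111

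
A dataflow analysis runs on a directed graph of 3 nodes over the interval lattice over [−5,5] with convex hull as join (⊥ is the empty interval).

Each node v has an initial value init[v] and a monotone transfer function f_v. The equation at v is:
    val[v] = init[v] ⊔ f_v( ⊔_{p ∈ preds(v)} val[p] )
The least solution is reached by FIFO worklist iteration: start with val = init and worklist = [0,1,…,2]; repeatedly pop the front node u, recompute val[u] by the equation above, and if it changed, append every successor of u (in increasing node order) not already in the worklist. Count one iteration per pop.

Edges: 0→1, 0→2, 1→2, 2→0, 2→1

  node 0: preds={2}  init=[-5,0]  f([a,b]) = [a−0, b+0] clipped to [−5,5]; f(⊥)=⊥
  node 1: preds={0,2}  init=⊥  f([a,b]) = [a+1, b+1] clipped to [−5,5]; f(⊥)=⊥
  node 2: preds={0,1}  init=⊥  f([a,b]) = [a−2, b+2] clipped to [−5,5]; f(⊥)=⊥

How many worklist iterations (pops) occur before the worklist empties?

Trace (9 dequeues):
  [1] u=0 | in ⊥ | out [-5,0] | ==
  [2] u=1 | in [-5,0] | out [-4,1] | prev ⊥ | push {}
  [3] u=2 | in [-5,1] | out [-5,3] | prev ⊥ | push {0,1}
  [4] u=0 | in [-5,3] | out [-5,3] | prev [-5,0] | push {2}
  [5] u=1 | in [-5,3] | out [-4,4] | prev [-4,1] | push {}
  [6] u=2 | in [-5,4] | out [-5,5] | prev [-5,3] | push {0,1}
  [7] u=0 | in [-5,5] | out [-5,5] | prev [-5,3] | push {2}
  [8] u=1 | in [-5,5] | out [-4,5] | prev [-4,4] | push {}
  [9] u=2 | in [-5,5] | out [-5,5] | ==

Converged values:
  [0] [-5,5]
  [1] [-4,5]
  [2] [-5,5]

9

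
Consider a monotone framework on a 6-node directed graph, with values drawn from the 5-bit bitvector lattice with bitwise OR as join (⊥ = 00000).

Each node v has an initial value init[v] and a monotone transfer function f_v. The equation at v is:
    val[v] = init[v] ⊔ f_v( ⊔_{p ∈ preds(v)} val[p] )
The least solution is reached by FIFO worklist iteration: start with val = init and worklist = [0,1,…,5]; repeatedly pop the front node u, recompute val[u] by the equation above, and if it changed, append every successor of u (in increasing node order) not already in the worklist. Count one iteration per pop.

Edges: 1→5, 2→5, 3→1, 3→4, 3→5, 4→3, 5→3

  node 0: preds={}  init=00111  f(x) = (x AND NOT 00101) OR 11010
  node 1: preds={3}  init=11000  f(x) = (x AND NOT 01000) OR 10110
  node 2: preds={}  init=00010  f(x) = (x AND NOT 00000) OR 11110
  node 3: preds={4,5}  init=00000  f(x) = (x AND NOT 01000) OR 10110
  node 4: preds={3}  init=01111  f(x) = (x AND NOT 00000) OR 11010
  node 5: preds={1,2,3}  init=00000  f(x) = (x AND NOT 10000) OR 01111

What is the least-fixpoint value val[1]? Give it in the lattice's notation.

11111

Trace (9 dequeues):
  [1] u=0 | in 00000 | out 11111 | prev 00111 | push {}
  [2] u=1 | in 00000 | out 11110 | prev 11000 | push {}
  [3] u=2 | in 00000 | out 11110 | prev 00010 | push {}
  [4] u=3 | in 01111 | out 10111 | prev 00000 | push {1}
  [5] u=4 | in 10111 | out 11111 | prev 01111 | push {3}
  [6] u=5 | in 11111 | out 01111 | prev 00000 | push {}
  [7] u=1 | in 10111 | out 11111 | prev 11110 | push {5}
  [8] u=3 | in 11111 | out 10111 | ==
  [9] u=5 | in 11111 | out 01111 | ==

Converged values:
  [0] 11111
  [1] 11111
  [2] 11110
  [3] 10111
  [4] 11111
  [5] 01111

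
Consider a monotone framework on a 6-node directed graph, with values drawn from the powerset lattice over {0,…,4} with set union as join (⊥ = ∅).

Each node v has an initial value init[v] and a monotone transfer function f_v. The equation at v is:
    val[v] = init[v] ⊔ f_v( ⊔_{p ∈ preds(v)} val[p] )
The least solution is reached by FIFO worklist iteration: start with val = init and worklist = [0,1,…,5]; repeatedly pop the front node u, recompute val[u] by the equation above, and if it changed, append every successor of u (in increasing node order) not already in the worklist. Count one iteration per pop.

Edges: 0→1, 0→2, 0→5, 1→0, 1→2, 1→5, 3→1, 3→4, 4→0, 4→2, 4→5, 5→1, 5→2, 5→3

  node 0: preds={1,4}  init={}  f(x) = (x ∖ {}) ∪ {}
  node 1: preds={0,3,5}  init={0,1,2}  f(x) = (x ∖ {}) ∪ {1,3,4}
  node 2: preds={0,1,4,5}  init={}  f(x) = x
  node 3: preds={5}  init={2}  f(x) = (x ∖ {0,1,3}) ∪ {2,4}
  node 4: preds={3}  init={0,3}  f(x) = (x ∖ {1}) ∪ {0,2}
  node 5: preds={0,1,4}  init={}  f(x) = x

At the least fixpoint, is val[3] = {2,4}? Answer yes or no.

Iteration log — 11 steps:
  step 1. node 0  ⊔preds={0,1,2,3}  new={0,1,2,3}  old={}  +wl: 
  step 2. node 1  ⊔preds={0,1,2,3}  new={0,1,2,3,4}  old={0,1,2}  +wl: 0
  step 3. node 2  ⊔preds={0,1,2,3,4}  new={0,1,2,3,4}  old={}  +wl: 
  step 4. node 3  ⊔preds={}  new={2,4}  old={2}  +wl: 1
  step 5. node 4  ⊔preds={2,4}  new={0,2,3,4}  old={0,3}  +wl: 2
  step 6. node 5  ⊔preds={0,1,2,3,4}  new={0,1,2,3,4}  old={}  +wl: 3
  step 7. node 0  ⊔preds={0,1,2,3,4}  new={0,1,2,3,4}  old={0,1,2,3}  +wl: 5
  step 8. node 1  ⊔preds={0,1,2,3,4}  new={0,1,2,3,4}  stable
  step 9. node 2  ⊔preds={0,1,2,3,4}  new={0,1,2,3,4}  stable
  step 10. node 3  ⊔preds={0,1,2,3,4}  new={2,4}  stable
  step 11. node 5  ⊔preds={0,1,2,3,4}  new={0,1,2,3,4}  stable

Least fixpoint reached:
  node 0: {0,1,2,3,4}
  node 1: {0,1,2,3,4}
  node 2: {0,1,2,3,4}
  node 3: {2,4}
  node 4: {0,2,3,4}
  node 5: {0,1,2,3,4}

yes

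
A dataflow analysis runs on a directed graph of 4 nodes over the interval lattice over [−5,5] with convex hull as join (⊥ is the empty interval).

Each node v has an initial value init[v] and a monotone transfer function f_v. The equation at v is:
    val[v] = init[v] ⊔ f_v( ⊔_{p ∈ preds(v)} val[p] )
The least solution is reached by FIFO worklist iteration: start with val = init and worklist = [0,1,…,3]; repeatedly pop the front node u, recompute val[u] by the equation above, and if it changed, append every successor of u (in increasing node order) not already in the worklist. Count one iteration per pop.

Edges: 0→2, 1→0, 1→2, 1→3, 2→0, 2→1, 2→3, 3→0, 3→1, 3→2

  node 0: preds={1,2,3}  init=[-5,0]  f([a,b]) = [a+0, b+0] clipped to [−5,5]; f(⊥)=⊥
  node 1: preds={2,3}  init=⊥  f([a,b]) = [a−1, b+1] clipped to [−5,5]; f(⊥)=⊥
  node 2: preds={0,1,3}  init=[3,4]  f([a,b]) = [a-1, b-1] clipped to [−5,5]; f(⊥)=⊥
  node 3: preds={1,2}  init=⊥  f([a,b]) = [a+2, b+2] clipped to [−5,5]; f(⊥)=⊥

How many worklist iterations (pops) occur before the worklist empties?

9

Trace (9 dequeues):
  [1] u=0 | in [3,4] | out [-5,4] | prev [-5,0] | push {}
  [2] u=1 | in [3,4] | out [2,5] | prev ⊥ | push {0}
  [3] u=2 | in [-5,5] | out [-5,4] | prev [3,4] | push {1}
  [4] u=3 | in [-5,5] | out [-3,5] | prev ⊥ | push {2}
  [5] u=0 | in [-5,5] | out [-5,5] | prev [-5,4] | push {}
  [6] u=1 | in [-5,5] | out [-5,5] | prev [2,5] | push {0,3}
  [7] u=2 | in [-5,5] | out [-5,4] | ==
  [8] u=0 | in [-5,5] | out [-5,5] | ==
  [9] u=3 | in [-5,5] | out [-3,5] | ==

Converged values:
  [0] [-5,5]
  [1] [-5,5]
  [2] [-5,4]
  [3] [-3,5]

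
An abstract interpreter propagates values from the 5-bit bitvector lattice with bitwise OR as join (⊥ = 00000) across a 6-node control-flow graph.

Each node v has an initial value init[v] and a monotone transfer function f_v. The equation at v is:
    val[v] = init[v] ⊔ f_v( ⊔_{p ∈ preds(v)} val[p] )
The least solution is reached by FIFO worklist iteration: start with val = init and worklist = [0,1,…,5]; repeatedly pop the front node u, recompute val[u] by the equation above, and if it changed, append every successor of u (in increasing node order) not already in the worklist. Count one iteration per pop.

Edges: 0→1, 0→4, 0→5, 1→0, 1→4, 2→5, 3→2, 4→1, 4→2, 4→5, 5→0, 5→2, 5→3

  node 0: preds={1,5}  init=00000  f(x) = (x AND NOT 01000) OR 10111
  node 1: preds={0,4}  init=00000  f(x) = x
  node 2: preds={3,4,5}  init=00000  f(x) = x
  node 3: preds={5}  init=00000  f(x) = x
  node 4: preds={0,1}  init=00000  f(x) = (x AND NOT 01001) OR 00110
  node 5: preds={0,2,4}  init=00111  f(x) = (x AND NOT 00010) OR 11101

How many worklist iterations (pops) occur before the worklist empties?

12

Iteration log — 12 steps:
  step 1. node 0  ⊔preds=00111  new=10111  old=00000  +wl: 
  step 2. node 1  ⊔preds=10111  new=10111  old=00000  +wl: 0
  step 3. node 2  ⊔preds=00111  new=00111  old=00000  +wl: 
  step 4. node 3  ⊔preds=00111  new=00111  old=00000  +wl: 2
  step 5. node 4  ⊔preds=10111  new=10110  old=00000  +wl: 1
  step 6. node 5  ⊔preds=10111  new=11111  old=00111  +wl: 3
  step 7. node 0  ⊔preds=11111  new=10111  stable
  step 8. node 2  ⊔preds=11111  new=11111  old=00111  +wl: 5
  step 9. node 1  ⊔preds=10111  new=10111  stable
  step 10. node 3  ⊔preds=11111  new=11111  old=00111  +wl: 2
  step 11. node 5  ⊔preds=11111  new=11111  stable
  step 12. node 2  ⊔preds=11111  new=11111  stable

Least fixpoint reached:
  node 0: 10111
  node 1: 10111
  node 2: 11111
  node 3: 11111
  node 4: 10110
  node 5: 11111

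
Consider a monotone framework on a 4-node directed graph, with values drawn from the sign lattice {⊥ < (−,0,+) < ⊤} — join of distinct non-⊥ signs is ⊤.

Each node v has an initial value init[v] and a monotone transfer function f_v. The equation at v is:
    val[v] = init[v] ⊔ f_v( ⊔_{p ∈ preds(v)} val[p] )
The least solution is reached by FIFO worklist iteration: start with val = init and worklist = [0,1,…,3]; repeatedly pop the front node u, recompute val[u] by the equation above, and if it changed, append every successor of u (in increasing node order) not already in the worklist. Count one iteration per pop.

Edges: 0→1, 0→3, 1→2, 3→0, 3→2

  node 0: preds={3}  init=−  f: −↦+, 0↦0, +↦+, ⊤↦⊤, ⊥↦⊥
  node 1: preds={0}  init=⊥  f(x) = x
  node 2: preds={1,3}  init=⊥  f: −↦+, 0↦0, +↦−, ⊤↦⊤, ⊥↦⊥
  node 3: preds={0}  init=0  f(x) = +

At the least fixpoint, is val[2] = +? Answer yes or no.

Iteration log — 6 steps:
  step 1. node 0  ⊔preds=0  new=⊤  old=−  +wl: 
  step 2. node 1  ⊔preds=⊤  new=⊤  old=⊥  +wl: 
  step 3. node 2  ⊔preds=⊤  new=⊤  old=⊥  +wl: 
  step 4. node 3  ⊔preds=⊤  new=⊤  old=0  +wl: 0,2
  step 5. node 0  ⊔preds=⊤  new=⊤  stable
  step 6. node 2  ⊔preds=⊤  new=⊤  stable

Least fixpoint reached:
  node 0: ⊤
  node 1: ⊤
  node 2: ⊤
  node 3: ⊤

no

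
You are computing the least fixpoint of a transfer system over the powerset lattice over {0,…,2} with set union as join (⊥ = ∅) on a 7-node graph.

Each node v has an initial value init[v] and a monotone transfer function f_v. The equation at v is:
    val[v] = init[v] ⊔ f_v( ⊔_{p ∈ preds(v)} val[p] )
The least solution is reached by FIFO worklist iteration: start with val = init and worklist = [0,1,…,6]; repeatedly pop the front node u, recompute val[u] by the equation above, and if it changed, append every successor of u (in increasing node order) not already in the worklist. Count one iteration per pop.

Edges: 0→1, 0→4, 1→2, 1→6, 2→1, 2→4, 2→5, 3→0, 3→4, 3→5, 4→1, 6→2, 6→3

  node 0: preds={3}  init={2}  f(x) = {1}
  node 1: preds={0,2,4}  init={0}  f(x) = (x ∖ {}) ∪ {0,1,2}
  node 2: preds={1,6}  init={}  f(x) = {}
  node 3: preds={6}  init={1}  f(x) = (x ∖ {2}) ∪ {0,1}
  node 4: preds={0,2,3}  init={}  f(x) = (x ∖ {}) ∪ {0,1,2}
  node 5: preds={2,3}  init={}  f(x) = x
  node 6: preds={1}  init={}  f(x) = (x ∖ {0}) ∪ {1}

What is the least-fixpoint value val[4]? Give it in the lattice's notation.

{0,1,2}

Worklist (11 pops):
  #1 pop 0: in={1} → {1,2} (was {2}); enqueue []
  #2 pop 1: in={1,2} → {0,1,2} (was {0}); enqueue []
  #3 pop 2: in={0,1,2} → {} (no change)
  #4 pop 3: in={} → {0,1} (was {1}); enqueue [0]
  #5 pop 4: in={0,1,2} → {0,1,2} (was {}); enqueue [1]
  #6 pop 5: in={0,1} → {0,1} (was {}); enqueue []
  #7 pop 6: in={0,1,2} → {1,2} (was {}); enqueue [2,3]
  #8 pop 0: in={0,1} → {1,2} (no change)
  #9 pop 1: in={0,1,2} → {0,1,2} (no change)
  #10 pop 2: in={0,1,2} → {} (no change)
  #11 pop 3: in={1,2} → {0,1} (no change)

Fixpoint:
  val[0] = {1,2}
  val[1] = {0,1,2}
  val[2] = {}
  val[3] = {0,1}
  val[4] = {0,1,2}
  val[5] = {0,1}
  val[6] = {1,2}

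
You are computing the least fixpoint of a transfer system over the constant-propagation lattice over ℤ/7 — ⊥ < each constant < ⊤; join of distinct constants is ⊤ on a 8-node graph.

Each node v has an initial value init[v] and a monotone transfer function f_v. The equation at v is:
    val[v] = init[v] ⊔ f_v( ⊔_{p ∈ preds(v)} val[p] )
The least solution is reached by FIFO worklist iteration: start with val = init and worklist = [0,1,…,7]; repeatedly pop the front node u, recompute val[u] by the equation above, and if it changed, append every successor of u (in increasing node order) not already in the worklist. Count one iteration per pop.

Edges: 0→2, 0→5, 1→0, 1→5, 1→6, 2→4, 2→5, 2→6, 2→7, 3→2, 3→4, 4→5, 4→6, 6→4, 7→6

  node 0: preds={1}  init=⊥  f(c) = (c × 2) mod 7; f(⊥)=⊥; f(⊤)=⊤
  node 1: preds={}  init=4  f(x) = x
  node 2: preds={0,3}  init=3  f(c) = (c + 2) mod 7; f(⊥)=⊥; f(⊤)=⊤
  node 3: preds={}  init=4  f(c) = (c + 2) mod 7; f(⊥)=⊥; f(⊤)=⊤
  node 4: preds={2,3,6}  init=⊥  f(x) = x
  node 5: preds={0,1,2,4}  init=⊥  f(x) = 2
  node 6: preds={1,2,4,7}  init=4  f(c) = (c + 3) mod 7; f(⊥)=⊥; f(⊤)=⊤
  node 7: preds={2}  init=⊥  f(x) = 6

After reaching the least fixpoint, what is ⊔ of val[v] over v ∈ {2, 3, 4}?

⊤

Worklist (10 pops):
  #1 pop 0: in=4 → 1 (was ⊥); enqueue []
  #2 pop 1: in=⊥ → 4 (no change)
  #3 pop 2: in=⊤ → ⊤ (was 3); enqueue []
  #4 pop 3: in=⊥ → 4 (no change)
  #5 pop 4: in=⊤ → ⊤ (was ⊥); enqueue []
  #6 pop 5: in=⊤ → 2 (was ⊥); enqueue []
  #7 pop 6: in=⊤ → ⊤ (was 4); enqueue [4]
  #8 pop 7: in=⊤ → 6 (was ⊥); enqueue [6]
  #9 pop 4: in=⊤ → ⊤ (no change)
  #10 pop 6: in=⊤ → ⊤ (no change)

Fixpoint:
  val[0] = 1
  val[1] = 4
  val[2] = ⊤
  val[3] = 4
  val[4] = ⊤
  val[5] = 2
  val[6] = ⊤
  val[7] = 6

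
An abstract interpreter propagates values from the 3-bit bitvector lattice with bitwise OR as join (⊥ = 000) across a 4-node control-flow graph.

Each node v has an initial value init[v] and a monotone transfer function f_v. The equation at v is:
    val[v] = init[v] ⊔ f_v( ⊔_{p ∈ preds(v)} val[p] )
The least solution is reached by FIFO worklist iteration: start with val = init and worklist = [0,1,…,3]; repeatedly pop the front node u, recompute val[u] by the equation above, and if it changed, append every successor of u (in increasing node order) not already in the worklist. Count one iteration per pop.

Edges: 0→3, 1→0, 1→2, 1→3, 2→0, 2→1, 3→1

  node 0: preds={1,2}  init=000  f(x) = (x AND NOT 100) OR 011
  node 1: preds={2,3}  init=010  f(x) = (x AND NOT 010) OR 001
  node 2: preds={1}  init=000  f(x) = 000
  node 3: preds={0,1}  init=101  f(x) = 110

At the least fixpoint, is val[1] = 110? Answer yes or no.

Worklist (6 pops):
  #1 pop 0: in=010 → 011 (was 000); enqueue []
  #2 pop 1: in=101 → 111 (was 010); enqueue [0]
  #3 pop 2: in=111 → 000 (no change)
  #4 pop 3: in=111 → 111 (was 101); enqueue [1]
  #5 pop 0: in=111 → 011 (no change)
  #6 pop 1: in=111 → 111 (no change)

Fixpoint:
  val[0] = 011
  val[1] = 111
  val[2] = 000
  val[3] = 111

no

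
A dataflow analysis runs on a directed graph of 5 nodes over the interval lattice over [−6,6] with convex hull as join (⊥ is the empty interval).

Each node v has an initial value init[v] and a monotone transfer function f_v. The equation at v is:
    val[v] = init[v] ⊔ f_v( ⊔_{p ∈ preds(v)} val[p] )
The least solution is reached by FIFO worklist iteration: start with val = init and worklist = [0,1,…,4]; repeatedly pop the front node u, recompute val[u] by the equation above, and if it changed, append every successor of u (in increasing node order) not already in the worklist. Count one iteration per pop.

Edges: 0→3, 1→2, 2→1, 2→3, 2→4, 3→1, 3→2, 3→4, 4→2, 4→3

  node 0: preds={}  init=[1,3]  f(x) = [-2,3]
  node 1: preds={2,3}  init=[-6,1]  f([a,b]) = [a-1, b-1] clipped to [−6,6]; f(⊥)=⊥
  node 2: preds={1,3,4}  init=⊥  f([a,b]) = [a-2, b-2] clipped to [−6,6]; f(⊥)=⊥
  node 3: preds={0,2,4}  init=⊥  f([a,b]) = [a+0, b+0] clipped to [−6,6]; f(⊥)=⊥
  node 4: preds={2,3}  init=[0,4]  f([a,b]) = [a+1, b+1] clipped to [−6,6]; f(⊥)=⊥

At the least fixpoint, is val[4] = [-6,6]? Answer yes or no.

Iteration log — 15 steps:
  step 1. node 0  ⊔preds=⊥  new=[-2,3]  old=[1,3]  +wl: 
  step 2. node 1  ⊔preds=⊥  new=[-6,1]  stable
  step 3. node 2  ⊔preds=[-6,4]  new=[-6,2]  old=⊥  +wl: 1
  step 4. node 3  ⊔preds=[-6,4]  new=[-6,4]  old=⊥  +wl: 2
  step 5. node 4  ⊔preds=[-6,4]  new=[-5,5]  old=[0,4]  +wl: 3
  step 6. node 1  ⊔preds=[-6,4]  new=[-6,3]  old=[-6,1]  +wl: 
  step 7. node 2  ⊔preds=[-6,5]  new=[-6,3]  old=[-6,2]  +wl: 1,4
  step 8. node 3  ⊔preds=[-6,5]  new=[-6,5]  old=[-6,4]  +wl: 2
  step 9. node 1  ⊔preds=[-6,5]  new=[-6,4]  old=[-6,3]  +wl: 
  step 10. node 4  ⊔preds=[-6,5]  new=[-5,6]  old=[-5,5]  +wl: 3
  step 11. node 2  ⊔preds=[-6,6]  new=[-6,4]  old=[-6,3]  +wl: 1,4
  step 12. node 3  ⊔preds=[-6,6]  new=[-6,6]  old=[-6,5]  +wl: 2
  step 13. node 1  ⊔preds=[-6,6]  new=[-6,5]  old=[-6,4]  +wl: 
  step 14. node 4  ⊔preds=[-6,6]  new=[-5,6]  stable
  step 15. node 2  ⊔preds=[-6,6]  new=[-6,4]  stable

Least fixpoint reached:
  node 0: [-2,3]
  node 1: [-6,5]
  node 2: [-6,4]
  node 3: [-6,6]
  node 4: [-5,6]

no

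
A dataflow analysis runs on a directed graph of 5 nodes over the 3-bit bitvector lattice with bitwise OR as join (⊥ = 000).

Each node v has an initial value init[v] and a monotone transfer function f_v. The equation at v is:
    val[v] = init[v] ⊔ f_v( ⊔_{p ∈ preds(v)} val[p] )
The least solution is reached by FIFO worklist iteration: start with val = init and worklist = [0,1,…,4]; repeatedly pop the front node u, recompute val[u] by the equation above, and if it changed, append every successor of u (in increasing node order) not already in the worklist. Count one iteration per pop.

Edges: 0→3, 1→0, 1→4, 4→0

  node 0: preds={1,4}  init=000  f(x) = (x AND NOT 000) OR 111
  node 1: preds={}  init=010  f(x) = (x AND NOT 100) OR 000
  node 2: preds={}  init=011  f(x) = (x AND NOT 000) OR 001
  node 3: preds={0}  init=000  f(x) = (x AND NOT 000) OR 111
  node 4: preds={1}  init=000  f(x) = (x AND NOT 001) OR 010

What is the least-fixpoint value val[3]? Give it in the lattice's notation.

Worklist (6 pops):
  #1 pop 0: in=010 → 111 (was 000); enqueue []
  #2 pop 1: in=000 → 010 (no change)
  #3 pop 2: in=000 → 011 (no change)
  #4 pop 3: in=111 → 111 (was 000); enqueue []
  #5 pop 4: in=010 → 010 (was 000); enqueue [0]
  #6 pop 0: in=010 → 111 (no change)

Fixpoint:
  val[0] = 111
  val[1] = 010
  val[2] = 011
  val[3] = 111
  val[4] = 010

111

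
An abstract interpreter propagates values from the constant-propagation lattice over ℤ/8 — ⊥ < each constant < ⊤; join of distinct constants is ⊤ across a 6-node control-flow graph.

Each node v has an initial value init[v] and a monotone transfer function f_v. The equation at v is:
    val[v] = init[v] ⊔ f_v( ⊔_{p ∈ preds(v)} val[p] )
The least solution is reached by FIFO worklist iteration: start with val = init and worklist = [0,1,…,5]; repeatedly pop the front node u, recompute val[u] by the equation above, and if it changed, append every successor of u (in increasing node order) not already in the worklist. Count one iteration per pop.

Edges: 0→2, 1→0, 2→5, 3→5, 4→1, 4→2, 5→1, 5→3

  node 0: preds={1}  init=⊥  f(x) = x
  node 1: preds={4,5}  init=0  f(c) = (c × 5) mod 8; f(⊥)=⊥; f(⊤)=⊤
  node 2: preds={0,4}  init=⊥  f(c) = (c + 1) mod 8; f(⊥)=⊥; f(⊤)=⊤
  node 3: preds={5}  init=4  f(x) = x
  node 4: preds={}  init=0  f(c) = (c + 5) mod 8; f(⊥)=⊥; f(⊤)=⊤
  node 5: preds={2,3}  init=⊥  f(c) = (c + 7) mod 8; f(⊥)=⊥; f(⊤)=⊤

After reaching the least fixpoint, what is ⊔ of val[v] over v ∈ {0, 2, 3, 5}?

Worklist (12 pops):
  #1 pop 0: in=0 → 0 (was ⊥); enqueue []
  #2 pop 1: in=0 → 0 (no change)
  #3 pop 2: in=0 → 1 (was ⊥); enqueue []
  #4 pop 3: in=⊥ → 4 (no change)
  #5 pop 4: in=⊥ → 0 (no change)
  #6 pop 5: in=⊤ → ⊤ (was ⊥); enqueue [1,3]
  #7 pop 1: in=⊤ → ⊤ (was 0); enqueue [0]
  #8 pop 3: in=⊤ → ⊤ (was 4); enqueue [5]
  #9 pop 0: in=⊤ → ⊤ (was 0); enqueue [2]
  #10 pop 5: in=⊤ → ⊤ (no change)
  #11 pop 2: in=⊤ → ⊤ (was 1); enqueue [5]
  #12 pop 5: in=⊤ → ⊤ (no change)

Fixpoint:
  val[0] = ⊤
  val[1] = ⊤
  val[2] = ⊤
  val[3] = ⊤
  val[4] = 0
  val[5] = ⊤

⊤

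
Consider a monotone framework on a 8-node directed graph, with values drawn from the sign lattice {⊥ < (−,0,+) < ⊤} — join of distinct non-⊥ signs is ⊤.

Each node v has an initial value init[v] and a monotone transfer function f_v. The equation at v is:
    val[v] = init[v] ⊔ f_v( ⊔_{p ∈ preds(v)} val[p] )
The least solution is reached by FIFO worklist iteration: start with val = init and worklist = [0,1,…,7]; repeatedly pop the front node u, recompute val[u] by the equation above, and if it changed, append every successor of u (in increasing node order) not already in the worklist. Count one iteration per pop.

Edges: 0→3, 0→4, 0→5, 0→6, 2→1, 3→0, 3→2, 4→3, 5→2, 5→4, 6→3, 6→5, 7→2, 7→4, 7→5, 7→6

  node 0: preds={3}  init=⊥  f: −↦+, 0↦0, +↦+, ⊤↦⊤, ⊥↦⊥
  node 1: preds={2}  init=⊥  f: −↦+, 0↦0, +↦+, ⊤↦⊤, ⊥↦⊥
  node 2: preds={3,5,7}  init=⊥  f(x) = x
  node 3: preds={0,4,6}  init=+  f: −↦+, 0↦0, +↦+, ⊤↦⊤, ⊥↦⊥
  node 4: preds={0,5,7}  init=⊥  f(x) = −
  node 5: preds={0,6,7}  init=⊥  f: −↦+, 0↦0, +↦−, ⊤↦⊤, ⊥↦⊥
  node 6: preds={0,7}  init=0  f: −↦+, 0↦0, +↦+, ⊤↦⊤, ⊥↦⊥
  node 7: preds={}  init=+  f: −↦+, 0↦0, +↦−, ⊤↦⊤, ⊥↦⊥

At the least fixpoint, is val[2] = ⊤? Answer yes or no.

Trace (16 dequeues):
  [1] u=0 | in + | out + | prev ⊥ | push {}
  [2] u=1 | in ⊥ | out ⊥ | ==
  [3] u=2 | in + | out + | prev ⊥ | push {1}
  [4] u=3 | in ⊤ | out ⊤ | prev + | push {0,2}
  [5] u=4 | in + | out − | prev ⊥ | push {3}
  [6] u=5 | in ⊤ | out ⊤ | prev ⊥ | push {4}
  [7] u=6 | in + | out ⊤ | prev 0 | push {5}
  [8] u=7 | in ⊥ | out + | ==
  [9] u=1 | in + | out + | prev ⊥ | push {}
  [10] u=0 | in ⊤ | out ⊤ | prev + | push {6}
  [11] u=2 | in ⊤ | out ⊤ | prev + | push {1}
  [12] u=3 | in ⊤ | out ⊤ | ==
  [13] u=4 | in ⊤ | out − | ==
  [14] u=5 | in ⊤ | out ⊤ | ==
  [15] u=6 | in ⊤ | out ⊤ | ==
  [16] u=1 | in ⊤ | out ⊤ | prev + | push {}

Converged values:
  [0] ⊤
  [1] ⊤
  [2] ⊤
  [3] ⊤
  [4] −
  [5] ⊤
  [6] ⊤
  [7] +

yes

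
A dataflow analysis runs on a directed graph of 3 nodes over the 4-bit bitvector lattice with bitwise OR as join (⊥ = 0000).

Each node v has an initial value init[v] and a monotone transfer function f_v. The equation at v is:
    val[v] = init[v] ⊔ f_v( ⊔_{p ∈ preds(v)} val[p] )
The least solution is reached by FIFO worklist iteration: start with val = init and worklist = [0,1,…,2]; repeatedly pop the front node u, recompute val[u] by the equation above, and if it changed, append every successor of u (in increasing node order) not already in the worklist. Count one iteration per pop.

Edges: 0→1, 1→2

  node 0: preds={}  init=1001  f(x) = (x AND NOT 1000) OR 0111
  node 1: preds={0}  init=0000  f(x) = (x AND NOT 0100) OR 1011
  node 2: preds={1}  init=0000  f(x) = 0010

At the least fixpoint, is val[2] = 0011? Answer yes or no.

no

Worklist (3 pops):
  #1 pop 0: in=0000 → 1111 (was 1001); enqueue []
  #2 pop 1: in=1111 → 1011 (was 0000); enqueue []
  #3 pop 2: in=1011 → 0010 (was 0000); enqueue []

Fixpoint:
  val[0] = 1111
  val[1] = 1011
  val[2] = 0010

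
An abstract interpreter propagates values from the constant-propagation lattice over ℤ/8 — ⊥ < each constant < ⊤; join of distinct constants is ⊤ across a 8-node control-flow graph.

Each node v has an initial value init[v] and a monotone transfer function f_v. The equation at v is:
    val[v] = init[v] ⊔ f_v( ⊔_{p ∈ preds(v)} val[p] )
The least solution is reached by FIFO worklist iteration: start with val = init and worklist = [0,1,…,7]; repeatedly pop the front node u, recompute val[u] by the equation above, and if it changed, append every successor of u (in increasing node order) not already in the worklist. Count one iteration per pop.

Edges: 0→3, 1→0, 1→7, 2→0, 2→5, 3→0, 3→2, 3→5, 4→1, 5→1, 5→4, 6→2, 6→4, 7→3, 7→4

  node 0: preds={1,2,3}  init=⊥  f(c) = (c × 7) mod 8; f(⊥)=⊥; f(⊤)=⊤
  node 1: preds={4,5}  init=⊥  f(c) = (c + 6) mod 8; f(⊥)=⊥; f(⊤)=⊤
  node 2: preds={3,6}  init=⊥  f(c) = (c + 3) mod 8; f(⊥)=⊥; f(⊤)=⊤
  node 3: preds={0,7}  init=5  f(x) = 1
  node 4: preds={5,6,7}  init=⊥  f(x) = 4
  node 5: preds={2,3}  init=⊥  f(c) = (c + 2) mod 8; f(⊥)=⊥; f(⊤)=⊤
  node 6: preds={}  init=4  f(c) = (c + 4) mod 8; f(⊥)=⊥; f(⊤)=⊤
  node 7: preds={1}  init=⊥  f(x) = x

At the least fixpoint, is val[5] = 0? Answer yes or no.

Iteration log — 17 steps:
  step 1. node 0  ⊔preds=5  new=3  old=⊥  +wl: 
  step 2. node 1  ⊔preds=⊥  new=⊥  stable
  step 3. node 2  ⊔preds=⊤  new=⊤  old=⊥  +wl: 0
  step 4. node 3  ⊔preds=3  new=⊤  old=5  +wl: 2
  step 5. node 4  ⊔preds=4  new=4  old=⊥  +wl: 1
  step 6. node 5  ⊔preds=⊤  new=⊤  old=⊥  +wl: 4
  step 7. node 6  ⊔preds=⊥  new=4  stable
  step 8. node 7  ⊔preds=⊥  new=⊥  stable
  step 9. node 0  ⊔preds=⊤  new=⊤  old=3  +wl: 3
  step 10. node 2  ⊔preds=⊤  new=⊤  stable
  step 11. node 1  ⊔preds=⊤  new=⊤  old=⊥  +wl: 0,7
  step 12. node 4  ⊔preds=⊤  new=4  stable
  step 13. node 3  ⊔preds=⊤  new=⊤  stable
  step 14. node 0  ⊔preds=⊤  new=⊤  stable
  step 15. node 7  ⊔preds=⊤  new=⊤  old=⊥  +wl: 3,4
  step 16. node 3  ⊔preds=⊤  new=⊤  stable
  step 17. node 4  ⊔preds=⊤  new=4  stable

Least fixpoint reached:
  node 0: ⊤
  node 1: ⊤
  node 2: ⊤
  node 3: ⊤
  node 4: 4
  node 5: ⊤
  node 6: 4
  node 7: ⊤

no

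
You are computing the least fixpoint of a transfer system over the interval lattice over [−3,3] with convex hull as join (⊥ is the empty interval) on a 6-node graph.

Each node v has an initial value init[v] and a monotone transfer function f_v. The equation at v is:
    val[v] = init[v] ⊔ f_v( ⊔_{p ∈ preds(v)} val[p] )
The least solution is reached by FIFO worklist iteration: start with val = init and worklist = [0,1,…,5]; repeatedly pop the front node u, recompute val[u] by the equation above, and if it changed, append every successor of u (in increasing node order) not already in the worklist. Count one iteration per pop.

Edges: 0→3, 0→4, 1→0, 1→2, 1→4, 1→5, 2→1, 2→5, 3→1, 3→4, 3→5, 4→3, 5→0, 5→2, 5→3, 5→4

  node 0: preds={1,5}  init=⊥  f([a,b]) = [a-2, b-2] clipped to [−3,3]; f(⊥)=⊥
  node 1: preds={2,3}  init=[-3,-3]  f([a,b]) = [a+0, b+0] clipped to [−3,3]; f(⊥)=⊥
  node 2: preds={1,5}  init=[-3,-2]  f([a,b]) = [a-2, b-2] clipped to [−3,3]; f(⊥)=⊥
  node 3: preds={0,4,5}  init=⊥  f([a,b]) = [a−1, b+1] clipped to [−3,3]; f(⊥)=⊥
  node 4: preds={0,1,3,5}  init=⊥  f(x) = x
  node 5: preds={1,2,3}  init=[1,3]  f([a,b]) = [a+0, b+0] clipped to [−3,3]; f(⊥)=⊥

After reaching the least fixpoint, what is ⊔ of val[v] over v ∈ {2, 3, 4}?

[-3,3]

Worklist (13 pops):
  #1 pop 0: in=[-3,3] → [-3,1] (was ⊥); enqueue []
  #2 pop 1: in=[-3,-2] → [-3,-2] (was [-3,-3]); enqueue [0]
  #3 pop 2: in=[-3,3] → [-3,1] (was [-3,-2]); enqueue [1]
  #4 pop 3: in=[-3,3] → [-3,3] (was ⊥); enqueue []
  #5 pop 4: in=[-3,3] → [-3,3] (was ⊥); enqueue [3]
  #6 pop 5: in=[-3,3] → [-3,3] (was [1,3]); enqueue [2,4]
  #7 pop 0: in=[-3,3] → [-3,1] (no change)
  #8 pop 1: in=[-3,3] → [-3,3] (was [-3,-2]); enqueue [0,5]
  #9 pop 3: in=[-3,3] → [-3,3] (no change)
  #10 pop 2: in=[-3,3] → [-3,1] (no change)
  #11 pop 4: in=[-3,3] → [-3,3] (no change)
  #12 pop 0: in=[-3,3] → [-3,1] (no change)
  #13 pop 5: in=[-3,3] → [-3,3] (no change)

Fixpoint:
  val[0] = [-3,1]
  val[1] = [-3,3]
  val[2] = [-3,1]
  val[3] = [-3,3]
  val[4] = [-3,3]
  val[5] = [-3,3]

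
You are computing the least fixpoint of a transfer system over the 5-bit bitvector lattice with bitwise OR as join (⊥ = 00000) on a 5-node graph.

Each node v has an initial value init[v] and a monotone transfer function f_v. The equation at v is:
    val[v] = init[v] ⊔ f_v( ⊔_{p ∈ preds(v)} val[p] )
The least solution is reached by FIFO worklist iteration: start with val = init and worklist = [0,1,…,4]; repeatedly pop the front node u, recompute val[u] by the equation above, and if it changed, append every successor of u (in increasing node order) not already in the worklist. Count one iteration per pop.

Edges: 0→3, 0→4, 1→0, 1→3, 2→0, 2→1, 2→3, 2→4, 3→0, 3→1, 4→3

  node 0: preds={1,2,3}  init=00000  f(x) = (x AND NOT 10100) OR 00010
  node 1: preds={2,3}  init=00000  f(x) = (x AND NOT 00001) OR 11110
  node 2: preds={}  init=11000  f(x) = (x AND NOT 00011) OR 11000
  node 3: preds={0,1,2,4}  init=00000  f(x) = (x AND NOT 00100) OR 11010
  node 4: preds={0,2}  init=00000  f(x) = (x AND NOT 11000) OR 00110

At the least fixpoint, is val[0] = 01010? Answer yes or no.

Trace (8 dequeues):
  [1] u=0 | in 11000 | out 01010 | prev 00000 | push {}
  [2] u=1 | in 11000 | out 11110 | prev 00000 | push {0}
  [3] u=2 | in 00000 | out 11000 | ==
  [4] u=3 | in 11110 | out 11010 | prev 00000 | push {1}
  [5] u=4 | in 11010 | out 00110 | prev 00000 | push {3}
  [6] u=0 | in 11110 | out 01010 | ==
  [7] u=1 | in 11010 | out 11110 | ==
  [8] u=3 | in 11110 | out 11010 | ==

Converged values:
  [0] 01010
  [1] 11110
  [2] 11000
  [3] 11010
  [4] 00110

yes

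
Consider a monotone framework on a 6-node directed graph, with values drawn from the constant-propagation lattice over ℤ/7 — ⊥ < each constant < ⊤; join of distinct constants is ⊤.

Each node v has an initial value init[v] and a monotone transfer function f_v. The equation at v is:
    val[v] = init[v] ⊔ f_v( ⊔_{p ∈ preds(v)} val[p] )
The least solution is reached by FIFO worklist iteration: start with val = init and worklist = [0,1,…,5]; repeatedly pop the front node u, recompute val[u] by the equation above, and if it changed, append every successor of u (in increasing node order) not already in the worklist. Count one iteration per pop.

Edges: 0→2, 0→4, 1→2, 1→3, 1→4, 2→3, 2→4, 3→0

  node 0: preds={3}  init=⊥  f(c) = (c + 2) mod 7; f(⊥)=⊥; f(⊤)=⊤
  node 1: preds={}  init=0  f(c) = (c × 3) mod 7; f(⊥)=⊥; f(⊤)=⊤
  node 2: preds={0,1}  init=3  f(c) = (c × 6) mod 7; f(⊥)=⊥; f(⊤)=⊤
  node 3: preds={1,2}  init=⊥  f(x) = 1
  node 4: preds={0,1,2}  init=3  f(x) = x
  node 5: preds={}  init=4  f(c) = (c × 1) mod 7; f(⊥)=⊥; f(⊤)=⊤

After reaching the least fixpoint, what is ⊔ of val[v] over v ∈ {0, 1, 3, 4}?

⊤

Trace (9 dequeues):
  [1] u=0 | in ⊥ | out ⊥ | ==
  [2] u=1 | in ⊥ | out 0 | ==
  [3] u=2 | in 0 | out ⊤ | prev 3 | push {}
  [4] u=3 | in ⊤ | out 1 | prev ⊥ | push {0}
  [5] u=4 | in ⊤ | out ⊤ | prev 3 | push {}
  [6] u=5 | in ⊥ | out 4 | ==
  [7] u=0 | in 1 | out 3 | prev ⊥ | push {2,4}
  [8] u=2 | in ⊤ | out ⊤ | ==
  [9] u=4 | in ⊤ | out ⊤ | ==

Converged values:
  [0] 3
  [1] 0
  [2] ⊤
  [3] 1
  [4] ⊤
  [5] 4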